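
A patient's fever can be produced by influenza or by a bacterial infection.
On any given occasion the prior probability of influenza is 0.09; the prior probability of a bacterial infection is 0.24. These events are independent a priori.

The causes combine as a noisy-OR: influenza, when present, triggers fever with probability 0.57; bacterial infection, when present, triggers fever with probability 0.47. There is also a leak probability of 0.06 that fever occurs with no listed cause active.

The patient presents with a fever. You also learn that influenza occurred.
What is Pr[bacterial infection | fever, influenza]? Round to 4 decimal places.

Pr[bacterial infection | fever, influenza] ≈ 0.2940

Under noisy-OR, P(fever | causes) = 1 − (1−0.06)·∏(1−qᵢ) over the active causes.
P(fever | influenza) = 0.5958×0.76 + 0.785774×0.24 = 0.452808 + 0.188586 = 0.641394
Restricting to configurations with bacterial infection present: 0.785774×0.24 = 0.188586.
Hence the posterior is 0.188586/0.641394 ≈ 0.2940.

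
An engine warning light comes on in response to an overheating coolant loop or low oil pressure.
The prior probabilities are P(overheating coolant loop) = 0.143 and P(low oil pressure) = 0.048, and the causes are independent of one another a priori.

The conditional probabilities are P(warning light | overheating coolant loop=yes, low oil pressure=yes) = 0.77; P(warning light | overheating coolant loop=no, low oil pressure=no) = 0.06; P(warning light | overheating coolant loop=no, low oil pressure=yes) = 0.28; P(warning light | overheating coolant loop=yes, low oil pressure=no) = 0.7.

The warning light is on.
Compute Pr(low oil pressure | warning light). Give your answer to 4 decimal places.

Pr(low oil pressure | warning light) ≈ 0.1043

For the numerator, keep only low oil pressure=true terms: 0.011518 + 0.005285 = 0.016803
Denominator P(warning light): 0.06*0.857*0.952 + 0.28*0.857*0.048 + 0.7*0.143*0.952 + 0.77*0.143*0.048 = 0.161050
P(low oil pressure | warning light) = 0.016803/0.161050 ≈ 0.1043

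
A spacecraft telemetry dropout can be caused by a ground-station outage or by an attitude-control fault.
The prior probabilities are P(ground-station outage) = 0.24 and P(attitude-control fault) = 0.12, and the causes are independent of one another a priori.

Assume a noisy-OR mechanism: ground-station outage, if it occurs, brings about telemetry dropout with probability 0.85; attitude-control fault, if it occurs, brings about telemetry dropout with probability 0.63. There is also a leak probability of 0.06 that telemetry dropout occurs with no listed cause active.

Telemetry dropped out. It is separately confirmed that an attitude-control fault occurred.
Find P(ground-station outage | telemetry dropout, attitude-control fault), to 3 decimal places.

Under noisy-OR, P(telemetry dropout | causes) = 1 − (1−0.06)·∏(1−qᵢ) over the active causes.
By total probability over both values of ground-station outage:
  P(telemetry dropout | attitude-control fault) = 0.6522×0.76 + 0.94783×0.24
        = 0.495672 + 0.227479 = 0.723151
Configurations with ground-station outage contribute 0.227479, so
  P(ground-station outage | telemetry dropout, attitude-control fault) = 0.227479 / 0.723151 ≈ 0.315

P(ground-station outage | telemetry dropout, attitude-control fault) ≈ 0.315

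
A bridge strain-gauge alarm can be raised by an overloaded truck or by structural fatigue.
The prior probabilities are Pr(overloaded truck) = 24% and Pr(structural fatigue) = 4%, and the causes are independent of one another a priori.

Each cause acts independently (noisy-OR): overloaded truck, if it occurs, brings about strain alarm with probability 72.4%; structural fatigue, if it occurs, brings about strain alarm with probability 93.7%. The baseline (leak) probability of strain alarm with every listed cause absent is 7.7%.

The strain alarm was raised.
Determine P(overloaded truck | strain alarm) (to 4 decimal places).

P(overloaded truck | strain alarm) ≈ 0.6811

Under noisy-OR, P(strain alarm | causes) = 1 − (1−0.077)·∏(1−qᵢ) over the active causes.
Weight on overloaded truck=true, given the evidence: 0.171706 + 0.009446 = 0.181152
The normalizing constant is 0.077·0.76·0.96 + 0.941851·0.76·0.04 + 0.745252·0.24·0.96 + 0.983951·0.24·0.04 = 0.265963
P(overloaded truck | strain alarm) = 0.181152/0.265963 ≈ 0.6811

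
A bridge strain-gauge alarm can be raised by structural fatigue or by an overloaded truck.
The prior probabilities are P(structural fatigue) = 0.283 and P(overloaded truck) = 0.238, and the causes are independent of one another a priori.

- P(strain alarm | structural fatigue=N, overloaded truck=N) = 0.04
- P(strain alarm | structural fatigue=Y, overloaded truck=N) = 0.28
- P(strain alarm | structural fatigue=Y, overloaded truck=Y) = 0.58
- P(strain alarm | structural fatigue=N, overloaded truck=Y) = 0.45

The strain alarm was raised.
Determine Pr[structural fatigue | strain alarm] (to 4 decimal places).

Pr[structural fatigue | strain alarm] ≈ 0.5020

P(strain alarm) = 0.04×0.717×0.762 + 0.45×0.717×0.238 + 0.28×0.283×0.762 + 0.58×0.283×0.238 = 0.021854 + 0.076791 + 0.060381 + 0.039065 = 0.198091
Restricting to configurations with structural fatigue present: 0.060381 + 0.039065 = 0.099446.
Hence the posterior is 0.099446/0.198091 ≈ 0.5020.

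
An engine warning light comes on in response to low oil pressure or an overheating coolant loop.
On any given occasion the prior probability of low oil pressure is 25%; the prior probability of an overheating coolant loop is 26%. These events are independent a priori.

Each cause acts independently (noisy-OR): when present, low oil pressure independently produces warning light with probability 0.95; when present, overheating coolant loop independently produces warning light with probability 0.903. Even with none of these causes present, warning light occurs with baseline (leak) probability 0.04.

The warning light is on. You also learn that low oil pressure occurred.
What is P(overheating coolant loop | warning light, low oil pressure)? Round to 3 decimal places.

P(overheating coolant loop | warning light, low oil pressure) ≈ 0.269

Under noisy-OR, P(warning light | causes) = 1 − (1−0.04)·∏(1−qᵢ) over the active causes.
Enumerate both values of overheating coolant loop and weight by the priors:
  P(warning light | low oil pressure) = 0.952×0.74 + 0.995344×0.26
        = 0.704480 + 0.258789 = 0.963269
Keeping only the overheating coolant loop-present terms gives 0.258789, so
  P(overheating coolant loop | warning light, low oil pressure) = 0.258789 / 0.963269 ≈ 0.269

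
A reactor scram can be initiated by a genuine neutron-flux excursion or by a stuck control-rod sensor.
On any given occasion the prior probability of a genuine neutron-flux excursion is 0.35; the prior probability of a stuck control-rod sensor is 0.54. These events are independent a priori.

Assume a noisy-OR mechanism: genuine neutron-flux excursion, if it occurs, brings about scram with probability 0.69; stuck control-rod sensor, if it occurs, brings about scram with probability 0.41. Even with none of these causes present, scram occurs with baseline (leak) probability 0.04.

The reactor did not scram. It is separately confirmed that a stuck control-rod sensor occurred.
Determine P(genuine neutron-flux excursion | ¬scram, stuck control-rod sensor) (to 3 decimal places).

Under noisy-OR, P(scram | causes) = 1 − (1−0.04)·∏(1−qᵢ) over the active causes.
By total probability over both values of genuine neutron-flux excursion:
  P(¬scram | stuck control-rod sensor) = 0.5664·0.65 + 0.175584·0.35
        = 0.368160 + 0.061454 = 0.429614
Keeping only the genuine neutron-flux excursion-present terms gives 0.061454, so
  P(genuine neutron-flux excursion | ¬scram, stuck control-rod sensor) = 0.061454 / 0.429614 ≈ 0.143

P(genuine neutron-flux excursion | ¬scram, stuck control-rod sensor) ≈ 0.143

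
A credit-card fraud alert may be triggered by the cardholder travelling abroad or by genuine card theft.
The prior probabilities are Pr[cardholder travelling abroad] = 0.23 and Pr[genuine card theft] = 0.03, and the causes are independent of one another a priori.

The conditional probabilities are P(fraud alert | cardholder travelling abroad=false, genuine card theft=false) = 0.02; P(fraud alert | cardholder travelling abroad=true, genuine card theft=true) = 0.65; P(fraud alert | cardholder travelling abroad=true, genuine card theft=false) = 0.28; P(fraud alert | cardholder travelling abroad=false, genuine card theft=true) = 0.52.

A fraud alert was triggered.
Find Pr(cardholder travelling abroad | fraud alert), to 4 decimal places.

Enumerate the 4 (cardholder travelling abroad, genuine card theft) configurations and weight by the priors:
  P(fraud alert) = 0.02×0.77×0.97 + 0.52×0.77×0.03 + 0.28×0.23×0.97 + 0.65×0.23×0.03
        = 0.014938 + 0.012012 + 0.062468 + 0.004485 = 0.093903
Keeping only the cardholder travelling abroad-present terms gives 0.066953, so
  P(cardholder travelling abroad | fraud alert) = 0.066953 / 0.093903 ≈ 0.7130

Pr(cardholder travelling abroad | fraud alert) ≈ 0.7130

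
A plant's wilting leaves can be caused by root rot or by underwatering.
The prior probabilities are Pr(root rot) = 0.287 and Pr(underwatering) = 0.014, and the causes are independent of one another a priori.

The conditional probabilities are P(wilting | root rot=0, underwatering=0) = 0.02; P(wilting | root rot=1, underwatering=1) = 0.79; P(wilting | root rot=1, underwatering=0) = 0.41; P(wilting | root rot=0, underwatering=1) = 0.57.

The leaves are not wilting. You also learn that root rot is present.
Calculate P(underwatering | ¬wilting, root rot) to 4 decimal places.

Sum P(¬wilting|·) weighted by the priors over both values of underwatering:
  P(¬wilting | root rot) = 0.59*0.986 + 0.21*0.014
        = 0.581740 + 0.002940 = 0.584680
Configurations with underwatering contribute 0.002940, so
  P(underwatering | ¬wilting, root rot) = 0.002940 / 0.584680 ≈ 0.0050

P(underwatering | ¬wilting, root rot) ≈ 0.0050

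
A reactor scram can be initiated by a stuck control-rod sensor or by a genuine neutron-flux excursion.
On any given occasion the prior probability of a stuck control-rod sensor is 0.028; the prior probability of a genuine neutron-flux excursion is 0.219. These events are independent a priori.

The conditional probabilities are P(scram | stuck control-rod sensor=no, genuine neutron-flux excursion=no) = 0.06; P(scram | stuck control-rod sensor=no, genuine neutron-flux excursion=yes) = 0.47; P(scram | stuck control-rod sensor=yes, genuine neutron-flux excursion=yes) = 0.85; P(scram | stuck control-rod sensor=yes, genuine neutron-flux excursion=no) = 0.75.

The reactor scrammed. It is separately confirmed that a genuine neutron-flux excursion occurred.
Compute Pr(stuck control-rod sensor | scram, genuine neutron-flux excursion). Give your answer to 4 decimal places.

Pr(stuck control-rod sensor | scram, genuine neutron-flux excursion) ≈ 0.0495

Numerator (weight on configurations with stuck control-rod sensor): 0.85*0.028 = 0.023800
Denominator P(scram | genuine neutron-flux excursion): 0.47*0.972 + 0.85*0.028 = 0.480640
P(stuck control-rod sensor | scram, genuine neutron-flux excursion) = 0.023800/0.480640 ≈ 0.0495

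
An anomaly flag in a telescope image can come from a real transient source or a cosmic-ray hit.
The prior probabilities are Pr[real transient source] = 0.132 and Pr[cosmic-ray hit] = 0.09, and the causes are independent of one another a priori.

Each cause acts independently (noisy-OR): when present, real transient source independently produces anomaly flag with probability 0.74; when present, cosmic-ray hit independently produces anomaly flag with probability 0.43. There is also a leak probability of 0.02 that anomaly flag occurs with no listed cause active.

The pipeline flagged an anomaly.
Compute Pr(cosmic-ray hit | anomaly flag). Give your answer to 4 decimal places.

Pr(cosmic-ray hit | anomaly flag) ≈ 0.2977

Under noisy-OR, P(anomaly flag | causes) = 1 − (1−0.02)·∏(1−qᵢ) over the active causes.
By total probability over the 4 (real transient source, cosmic-ray hit) configurations:
  P(anomaly flag) = 0.02×0.868×0.91 + 0.4414×0.868×0.09 + 0.7452×0.132×0.91 + 0.854764×0.132×0.09
        = 0.015798 + 0.034482 + 0.089513 + 0.010155 = 0.149948
Configurations with cosmic-ray hit contribute 0.044637, so
  P(cosmic-ray hit | anomaly flag) = 0.044637 / 0.149948 ≈ 0.2977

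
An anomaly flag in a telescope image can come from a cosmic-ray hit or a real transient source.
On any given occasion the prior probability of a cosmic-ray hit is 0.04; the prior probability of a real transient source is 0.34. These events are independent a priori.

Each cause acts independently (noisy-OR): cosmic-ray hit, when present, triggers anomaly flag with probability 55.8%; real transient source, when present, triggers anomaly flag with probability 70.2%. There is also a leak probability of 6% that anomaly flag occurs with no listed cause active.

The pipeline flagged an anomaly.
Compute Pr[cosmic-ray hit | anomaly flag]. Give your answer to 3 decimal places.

Under noisy-OR, P(anomaly flag | causes) = 1 − (1−0.06)·∏(1−qᵢ) over the active causes.
Weight on cosmic-ray hit=true, given the evidence: 0.015431 + 0.011916 = 0.027347
Normalizer over all consistent configurations: 0.06*0.96*0.66 + 0.71988*0.96*0.34 + 0.58452*0.04*0.66 + 0.876187*0.04*0.34 = 0.300332
P(cosmic-ray hit | anomaly flag) = 0.027347/0.300332 ≈ 0.091

Pr[cosmic-ray hit | anomaly flag] ≈ 0.091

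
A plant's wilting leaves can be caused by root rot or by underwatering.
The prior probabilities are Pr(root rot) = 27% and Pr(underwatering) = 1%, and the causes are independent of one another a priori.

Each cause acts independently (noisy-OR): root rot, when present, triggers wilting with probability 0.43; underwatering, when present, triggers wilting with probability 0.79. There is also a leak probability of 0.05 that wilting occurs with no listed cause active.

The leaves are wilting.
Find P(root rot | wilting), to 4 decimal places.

Under noisy-OR, P(wilting | causes) = 1 − (1−0.05)·∏(1−qᵢ) over the active causes.
For the numerator, keep only root rot=true terms: 0.122557 + 0.002393 = 0.124950
Normalizer over all consistent configurations: 0.05·0.73·0.99 + 0.8005·0.73·0.01 + 0.4585·0.27·0.99 + 0.886285·0.27·0.01 = 0.166929
P(root rot | wilting) = 0.124950/0.166929 ≈ 0.7485

P(root rot | wilting) ≈ 0.7485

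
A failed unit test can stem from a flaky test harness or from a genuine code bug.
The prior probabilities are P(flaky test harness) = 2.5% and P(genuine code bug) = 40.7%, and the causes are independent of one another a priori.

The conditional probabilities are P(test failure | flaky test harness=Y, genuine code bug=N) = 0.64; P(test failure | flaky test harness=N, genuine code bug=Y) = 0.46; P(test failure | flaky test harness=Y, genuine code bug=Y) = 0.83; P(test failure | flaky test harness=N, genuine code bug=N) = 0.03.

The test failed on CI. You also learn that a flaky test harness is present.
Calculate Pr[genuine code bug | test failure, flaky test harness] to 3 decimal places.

Pr[genuine code bug | test failure, flaky test harness] ≈ 0.471

P(test failure | flaky test harness) = 0.64·0.593 + 0.83·0.407 = 0.379520 + 0.337810 = 0.717330
Of this, 0.337810 comes from 0.83·0.407 (the genuine code bug=true cases).
So P(genuine code bug | test failure, flaky test harness) = 0.337810/0.717330 ≈ 0.471.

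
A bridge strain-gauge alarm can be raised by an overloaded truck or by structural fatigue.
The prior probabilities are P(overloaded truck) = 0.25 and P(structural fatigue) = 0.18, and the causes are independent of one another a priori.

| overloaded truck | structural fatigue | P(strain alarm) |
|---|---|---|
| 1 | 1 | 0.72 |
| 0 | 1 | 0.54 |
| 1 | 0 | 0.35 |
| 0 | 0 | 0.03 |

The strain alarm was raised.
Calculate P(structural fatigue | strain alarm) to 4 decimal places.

Weight on structural fatigue=true, given the evidence: 0.072900 + 0.032400 = 0.105300
Normalizer over all consistent configurations: 0.03*0.75*0.82 + 0.54*0.75*0.18 + 0.35*0.25*0.82 + 0.72*0.25*0.18 = 0.195500
Posterior = 0.105300 / 0.195500 ≈ 0.5386

P(structural fatigue | strain alarm) ≈ 0.5386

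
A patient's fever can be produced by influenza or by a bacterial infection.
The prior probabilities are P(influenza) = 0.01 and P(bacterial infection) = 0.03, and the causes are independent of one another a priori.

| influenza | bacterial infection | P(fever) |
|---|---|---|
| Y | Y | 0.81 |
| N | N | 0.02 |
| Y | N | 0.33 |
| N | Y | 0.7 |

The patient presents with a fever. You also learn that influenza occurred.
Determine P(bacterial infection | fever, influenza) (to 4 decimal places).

Enumerate both values of bacterial infection and weight by the priors:
  P(fever | influenza) = 0.33×0.97 + 0.81×0.03
        = 0.320100 + 0.024300 = 0.344400
Configurations with bacterial infection contribute 0.024300, so
  P(bacterial infection | fever, influenza) = 0.024300 / 0.344400 ≈ 0.0706

P(bacterial infection | fever, influenza) ≈ 0.0706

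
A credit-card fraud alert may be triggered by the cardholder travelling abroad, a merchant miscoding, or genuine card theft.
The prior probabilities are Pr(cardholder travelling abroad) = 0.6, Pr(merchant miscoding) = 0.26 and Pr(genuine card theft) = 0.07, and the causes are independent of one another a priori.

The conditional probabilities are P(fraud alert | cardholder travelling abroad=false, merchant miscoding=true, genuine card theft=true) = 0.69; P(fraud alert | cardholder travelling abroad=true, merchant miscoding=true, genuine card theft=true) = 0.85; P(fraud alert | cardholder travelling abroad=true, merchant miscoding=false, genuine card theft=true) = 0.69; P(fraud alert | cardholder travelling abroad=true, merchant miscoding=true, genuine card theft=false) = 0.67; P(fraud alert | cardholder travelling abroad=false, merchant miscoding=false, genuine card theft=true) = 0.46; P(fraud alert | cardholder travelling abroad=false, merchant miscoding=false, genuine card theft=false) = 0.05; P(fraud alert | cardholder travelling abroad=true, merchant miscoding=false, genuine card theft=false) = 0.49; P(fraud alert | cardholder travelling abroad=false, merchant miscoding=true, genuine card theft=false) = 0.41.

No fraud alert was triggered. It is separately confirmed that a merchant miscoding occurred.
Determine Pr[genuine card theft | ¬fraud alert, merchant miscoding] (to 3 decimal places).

Pr[genuine card theft | ¬fraud alert, merchant miscoding] ≈ 0.036

P(¬fraud alert | merchant miscoding) = 0.59*0.4*0.93 + 0.31*0.4*0.07 + 0.33*0.6*0.93 + 0.15*0.6*0.07 = 0.219480 + 0.008680 + 0.184140 + 0.006300 = 0.418600
The genuine card theft-present share is 0.008680 + 0.006300 = 0.014980.
P(genuine card theft | ¬fraud alert, merchant miscoding) = 0.014980 / 0.418600 ≈ 0.036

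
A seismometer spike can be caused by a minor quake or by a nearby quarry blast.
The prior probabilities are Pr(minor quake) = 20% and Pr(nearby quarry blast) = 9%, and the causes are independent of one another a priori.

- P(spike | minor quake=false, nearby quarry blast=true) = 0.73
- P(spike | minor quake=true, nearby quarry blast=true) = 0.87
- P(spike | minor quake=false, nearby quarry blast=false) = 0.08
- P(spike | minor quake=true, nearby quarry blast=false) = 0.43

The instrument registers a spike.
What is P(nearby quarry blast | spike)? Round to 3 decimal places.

Sum P(spike|·) weighted by the priors over the 4 (minor quake, nearby quarry blast) configurations:
  P(spike) = 0.08×0.8×0.91 + 0.73×0.8×0.09 + 0.43×0.2×0.91 + 0.87×0.2×0.09
        = 0.058240 + 0.052560 + 0.078260 + 0.015660 = 0.204720
The terms with nearby quarry blast present sum to 0.068220, so
  P(nearby quarry blast | spike) = 0.068220 / 0.204720 ≈ 0.333

P(nearby quarry blast | spike) ≈ 0.333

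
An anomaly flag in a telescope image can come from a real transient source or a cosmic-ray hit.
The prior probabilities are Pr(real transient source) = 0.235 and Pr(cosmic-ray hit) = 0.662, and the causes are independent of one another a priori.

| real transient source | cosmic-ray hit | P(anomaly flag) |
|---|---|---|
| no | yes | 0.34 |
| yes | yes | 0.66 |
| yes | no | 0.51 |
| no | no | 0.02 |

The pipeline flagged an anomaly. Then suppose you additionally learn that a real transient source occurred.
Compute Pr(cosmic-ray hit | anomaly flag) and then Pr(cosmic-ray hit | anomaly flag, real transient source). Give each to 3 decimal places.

By total probability over the 4 (real transient source, cosmic-ray hit) configurations:
  P(anomaly flag) = 0.02*0.765*0.338 + 0.34*0.765*0.662 + 0.51*0.235*0.338 + 0.66*0.235*0.662
        = 0.005171 + 0.172186 + 0.040509 + 0.102676 = 0.320542
The terms with cosmic-ray hit present sum to 0.274862, so
  P(cosmic-ray hit | anomaly flag) = 0.274862 / 0.320542 ≈ 0.857

With the extra evidence:
P(anomaly flag | real transient source) = 0.51·0.338 + 0.66·0.662 = 0.172380 + 0.436920 = 0.609300
The cosmic-ray hit-present share is 0.66·0.662 = 0.436920.
P(cosmic-ray hit | anomaly flag, real transient source) = 0.436920 / 0.609300 ≈ 0.717
— real transient source explains away the evidence for cosmic-ray hit.

Pr(cosmic-ray hit | anomaly flag) ≈ 0.857; Pr(cosmic-ray hit | anomaly flag, real transient source) ≈ 0.717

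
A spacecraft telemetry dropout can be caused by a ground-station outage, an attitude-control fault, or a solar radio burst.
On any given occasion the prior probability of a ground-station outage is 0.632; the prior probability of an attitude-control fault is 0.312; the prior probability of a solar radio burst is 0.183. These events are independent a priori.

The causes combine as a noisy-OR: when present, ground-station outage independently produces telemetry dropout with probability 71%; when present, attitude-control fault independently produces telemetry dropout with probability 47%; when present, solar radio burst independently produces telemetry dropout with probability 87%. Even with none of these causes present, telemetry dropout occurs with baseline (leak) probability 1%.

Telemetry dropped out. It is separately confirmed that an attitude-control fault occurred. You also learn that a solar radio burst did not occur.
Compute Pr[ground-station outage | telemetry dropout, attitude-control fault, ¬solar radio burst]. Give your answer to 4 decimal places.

Pr[ground-station outage | telemetry dropout, attitude-control fault, ¬solar radio burst] ≈ 0.7539

Under noisy-OR, P(telemetry dropout | causes) = 1 − (1−0.01)·∏(1−qᵢ) over the active causes.
Sum P(telemetry dropout|·) weighted by the priors over both values of ground-station outage:
  P(telemetry dropout | attitude-control fault, ¬solar radio burst) = 0.4753*0.368 + 0.847837*0.632
        = 0.174910 + 0.535833 = 0.710743
The terms with ground-station outage present sum to 0.535833, so
  P(ground-station outage | telemetry dropout, attitude-control fault, ¬solar radio burst) = 0.535833 / 0.710743 ≈ 0.7539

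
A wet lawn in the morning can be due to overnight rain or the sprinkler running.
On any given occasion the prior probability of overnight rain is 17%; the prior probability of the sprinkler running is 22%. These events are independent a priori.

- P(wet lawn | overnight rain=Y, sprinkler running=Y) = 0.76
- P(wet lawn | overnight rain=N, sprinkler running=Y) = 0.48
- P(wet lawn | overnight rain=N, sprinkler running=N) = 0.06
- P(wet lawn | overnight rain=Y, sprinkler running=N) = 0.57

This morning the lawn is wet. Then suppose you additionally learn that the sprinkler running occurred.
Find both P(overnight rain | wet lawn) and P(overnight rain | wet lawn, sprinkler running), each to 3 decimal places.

P(wet lawn) = 0.06·0.83·0.78 + 0.48·0.83·0.22 + 0.57·0.17·0.78 + 0.76·0.17·0.22 = 0.038844 + 0.087648 + 0.075582 + 0.028424 = 0.230498
Restricting to configurations with overnight rain present: 0.075582 + 0.028424 = 0.104006.
Hence the posterior is 0.104006/0.230498 ≈ 0.451.

With the extra evidence:
Sum P(wet lawn|·) weighted by the priors over both values of overnight rain:
  P(wet lawn | sprinkler running) = 0.48·0.83 + 0.76·0.17
        = 0.398400 + 0.129200 = 0.527600
Keeping only the overnight rain-present terms gives 0.129200, so
  P(overnight rain | wet lawn, sprinkler running) = 0.129200 / 0.527600 ≈ 0.245
Conditioning on sprinkler running lowers the posterior on overnight rain: the classic explaining-away effect in a common-effect structure.

P(overnight rain | wet lawn) ≈ 0.451; P(overnight rain | wet lawn, sprinkler running) ≈ 0.245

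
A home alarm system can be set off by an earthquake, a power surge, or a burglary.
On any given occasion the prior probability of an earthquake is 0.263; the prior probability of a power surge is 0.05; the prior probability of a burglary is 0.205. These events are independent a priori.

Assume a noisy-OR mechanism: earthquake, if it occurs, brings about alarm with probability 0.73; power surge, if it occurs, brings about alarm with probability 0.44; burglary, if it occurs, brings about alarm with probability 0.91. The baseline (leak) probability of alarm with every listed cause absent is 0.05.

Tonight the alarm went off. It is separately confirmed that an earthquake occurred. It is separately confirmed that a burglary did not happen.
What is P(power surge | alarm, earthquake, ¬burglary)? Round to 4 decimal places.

Under noisy-OR, P(alarm | causes) = 1 − (1−0.05)·∏(1−qᵢ) over the active causes.
P(alarm | earthquake, ¬burglary) = 0.7435×0.95 + 0.85636×0.05 = 0.706325 + 0.042818 = 0.749143
Of this, 0.042818 comes from 0.85636×0.05 (the power surge=true cases).
So P(power surge | alarm, earthquake, ¬burglary) = 0.042818/0.749143 ≈ 0.0572.

P(power surge | alarm, earthquake, ¬burglary) ≈ 0.0572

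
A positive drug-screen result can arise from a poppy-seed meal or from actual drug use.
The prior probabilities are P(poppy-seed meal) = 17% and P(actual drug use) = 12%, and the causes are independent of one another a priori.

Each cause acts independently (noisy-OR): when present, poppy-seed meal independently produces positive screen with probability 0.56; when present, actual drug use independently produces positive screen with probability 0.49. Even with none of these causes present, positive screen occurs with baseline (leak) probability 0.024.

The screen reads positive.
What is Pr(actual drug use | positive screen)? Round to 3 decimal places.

Pr(actual drug use | positive screen) ≈ 0.391

Under noisy-OR, P(positive screen | causes) = 1 − (1−0.024)·∏(1−qᵢ) over the active causes.
P(positive screen) = 0.024*0.83*0.88 + 0.50224*0.83*0.12 + 0.57056*0.17*0.88 + 0.780986*0.17*0.12 = 0.017530 + 0.050023 + 0.085356 + 0.015932 = 0.168841
The actual drug use-present share is 0.050023 + 0.015932 = 0.065955.
Hence the posterior is 0.065955/0.168841 ≈ 0.391.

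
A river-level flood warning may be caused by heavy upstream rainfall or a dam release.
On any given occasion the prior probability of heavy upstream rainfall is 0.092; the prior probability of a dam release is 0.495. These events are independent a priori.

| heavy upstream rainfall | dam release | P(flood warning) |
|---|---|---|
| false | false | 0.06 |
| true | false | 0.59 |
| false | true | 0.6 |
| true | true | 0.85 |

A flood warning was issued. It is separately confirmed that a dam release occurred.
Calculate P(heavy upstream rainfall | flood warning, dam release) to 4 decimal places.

By total probability over both values of heavy upstream rainfall:
  P(flood warning | dam release) = 0.6·0.908 + 0.85·0.092
        = 0.544800 + 0.078200 = 0.623000
Configurations with heavy upstream rainfall contribute 0.078200, so
  P(heavy upstream rainfall | flood warning, dam release) = 0.078200 / 0.623000 ≈ 0.1255

P(heavy upstream rainfall | flood warning, dam release) ≈ 0.1255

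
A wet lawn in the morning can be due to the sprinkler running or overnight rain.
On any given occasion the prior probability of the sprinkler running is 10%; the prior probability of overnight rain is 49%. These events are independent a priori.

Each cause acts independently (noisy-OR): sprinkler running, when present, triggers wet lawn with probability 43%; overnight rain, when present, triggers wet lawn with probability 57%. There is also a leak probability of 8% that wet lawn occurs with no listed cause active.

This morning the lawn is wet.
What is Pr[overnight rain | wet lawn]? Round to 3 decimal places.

Pr[overnight rain | wet lawn] ≈ 0.833

Under noisy-OR, P(wet lawn | causes) = 1 − (1−0.08)·∏(1−qᵢ) over the active causes.
For the numerator, keep only overnight rain=true terms: 0.266540 + 0.037951 = 0.304491
Denominator P(wet lawn): 0.08*0.9*0.51 + 0.6044*0.9*0.49 + 0.4756*0.1*0.51 + 0.774508*0.1*0.49 = 0.365467
P(overnight rain | wet lawn) = 0.304491/0.365467 ≈ 0.833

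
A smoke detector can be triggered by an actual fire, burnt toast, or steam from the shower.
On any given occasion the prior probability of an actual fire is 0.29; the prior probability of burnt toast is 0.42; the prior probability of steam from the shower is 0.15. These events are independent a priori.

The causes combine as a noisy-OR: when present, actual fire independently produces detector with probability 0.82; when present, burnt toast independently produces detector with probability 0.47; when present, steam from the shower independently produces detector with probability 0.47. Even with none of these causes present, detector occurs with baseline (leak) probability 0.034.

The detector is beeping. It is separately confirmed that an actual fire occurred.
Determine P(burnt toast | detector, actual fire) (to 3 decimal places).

Under noisy-OR, P(detector | causes) = 1 − (1−0.034)·∏(1−qᵢ) over the active causes.
Enumerate the 4 (burnt toast, steam from the shower) configurations and weight by the priors:
  P(detector | actual fire) = 0.82612·0.58·0.85 + 0.907844·0.58·0.15 + 0.907844·0.42·0.85 + 0.951157·0.42·0.15
        = 0.407277 + 0.078982 + 0.324100 + 0.059923 = 0.870282
Keeping only the burnt toast-present terms gives 0.384023, so
  P(burnt toast | detector, actual fire) = 0.384023 / 0.870282 ≈ 0.441

P(burnt toast | detector, actual fire) ≈ 0.441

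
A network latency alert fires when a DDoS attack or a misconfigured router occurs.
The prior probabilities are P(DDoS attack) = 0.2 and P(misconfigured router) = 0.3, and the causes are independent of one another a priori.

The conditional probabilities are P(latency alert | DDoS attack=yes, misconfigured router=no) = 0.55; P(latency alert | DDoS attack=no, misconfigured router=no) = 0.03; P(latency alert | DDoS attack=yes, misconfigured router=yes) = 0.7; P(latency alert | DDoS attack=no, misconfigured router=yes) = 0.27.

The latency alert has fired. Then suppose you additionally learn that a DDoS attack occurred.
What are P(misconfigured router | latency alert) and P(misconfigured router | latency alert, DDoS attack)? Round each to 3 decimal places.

For the numerator, keep only misconfigured router=true terms: 0.064800 + 0.042000 = 0.106800
The normalizing constant is 0.03*0.8*0.7 + 0.27*0.8*0.3 + 0.55*0.2*0.7 + 0.7*0.2*0.3 = 0.200600
P(misconfigured router | latency alert) = 0.106800/0.200600 ≈ 0.532

Now also conditioning on DDoS attack=true:
P(latency alert | DDoS attack) = 0.55×0.7 + 0.7×0.3 = 0.385000 + 0.210000 = 0.595000
Of this, 0.210000 comes from 0.7×0.3 (the misconfigured router=true cases).
So P(misconfigured router | latency alert, DDoS attack) = 0.210000/0.595000 ≈ 0.353.
This is intercausal reasoning (explaining away): once DDoS attack accounts for the latency alert, misconfigured router becomes less likely.

P(misconfigured router | latency alert) ≈ 0.532; P(misconfigured router | latency alert, DDoS attack) ≈ 0.353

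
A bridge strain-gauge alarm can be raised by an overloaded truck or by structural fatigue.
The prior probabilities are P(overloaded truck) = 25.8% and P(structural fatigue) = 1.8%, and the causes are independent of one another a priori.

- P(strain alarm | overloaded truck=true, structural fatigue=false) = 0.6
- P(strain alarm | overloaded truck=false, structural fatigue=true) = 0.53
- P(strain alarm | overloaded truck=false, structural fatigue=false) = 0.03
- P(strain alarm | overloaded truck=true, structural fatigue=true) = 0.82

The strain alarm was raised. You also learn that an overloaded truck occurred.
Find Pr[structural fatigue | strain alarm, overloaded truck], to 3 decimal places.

For the numerator, keep only structural fatigue=true terms: 0.82·0.018 = 0.014760
Normalizer over all consistent configurations: 0.6·0.982 + 0.82·0.018 = 0.603960
Posterior = 0.014760 / 0.603960 ≈ 0.024

Pr[structural fatigue | strain alarm, overloaded truck] ≈ 0.024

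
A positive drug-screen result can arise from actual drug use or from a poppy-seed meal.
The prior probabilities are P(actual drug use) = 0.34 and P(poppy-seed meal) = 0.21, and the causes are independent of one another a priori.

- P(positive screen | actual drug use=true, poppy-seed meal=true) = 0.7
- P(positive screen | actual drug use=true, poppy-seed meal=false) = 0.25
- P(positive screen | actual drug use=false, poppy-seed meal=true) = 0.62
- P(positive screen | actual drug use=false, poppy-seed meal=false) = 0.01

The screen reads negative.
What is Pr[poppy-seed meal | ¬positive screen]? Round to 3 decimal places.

Numerator (weight on configurations with poppy-seed meal): 0.052668 + 0.021420 = 0.074088
Normalizer over all consistent configurations: 0.99×0.66×0.79 + 0.38×0.66×0.21 + 0.75×0.34×0.79 + 0.3×0.34×0.21 = 0.791724
P(poppy-seed meal | ¬positive screen) = 0.074088/0.791724 ≈ 0.094

Pr[poppy-seed meal | ¬positive screen] ≈ 0.094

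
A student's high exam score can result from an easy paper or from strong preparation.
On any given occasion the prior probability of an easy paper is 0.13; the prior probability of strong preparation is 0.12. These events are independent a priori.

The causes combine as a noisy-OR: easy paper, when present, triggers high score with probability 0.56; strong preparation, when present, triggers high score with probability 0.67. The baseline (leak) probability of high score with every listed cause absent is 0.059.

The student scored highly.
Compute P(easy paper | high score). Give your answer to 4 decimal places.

P(easy paper | high score) ≈ 0.4073

Under noisy-OR, P(high score | causes) = 1 − (1−0.059)·∏(1−qᵢ) over the active causes.
P(high score) = 0.059*0.87*0.88 + 0.68947*0.87*0.12 + 0.58596*0.13*0.88 + 0.863367*0.13*0.12 = 0.045170 + 0.071981 + 0.067034 + 0.013469 = 0.197654
Restricting to configurations with easy paper present: 0.067034 + 0.013469 = 0.080503.
P(easy paper | high score) = 0.080503 / 0.197654 ≈ 0.4073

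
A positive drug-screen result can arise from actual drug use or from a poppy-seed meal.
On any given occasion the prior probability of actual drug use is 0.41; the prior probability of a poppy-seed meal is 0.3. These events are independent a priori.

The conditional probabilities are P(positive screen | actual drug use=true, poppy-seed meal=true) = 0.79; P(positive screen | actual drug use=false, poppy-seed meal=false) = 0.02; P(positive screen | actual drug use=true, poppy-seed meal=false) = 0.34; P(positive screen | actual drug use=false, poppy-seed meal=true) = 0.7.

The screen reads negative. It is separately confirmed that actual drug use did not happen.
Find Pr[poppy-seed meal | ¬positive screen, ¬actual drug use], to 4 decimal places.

Pr[poppy-seed meal | ¬positive screen, ¬actual drug use] ≈ 0.1160

Sum P(¬positive screen|·) weighted by the priors over both values of poppy-seed meal:
  P(¬positive screen | ¬actual drug use) = 0.98*0.7 + 0.3*0.3
        = 0.686000 + 0.090000 = 0.776000
Keeping only the poppy-seed meal-present terms gives 0.090000, so
  P(poppy-seed meal | ¬positive screen, ¬actual drug use) = 0.090000 / 0.776000 ≈ 0.1160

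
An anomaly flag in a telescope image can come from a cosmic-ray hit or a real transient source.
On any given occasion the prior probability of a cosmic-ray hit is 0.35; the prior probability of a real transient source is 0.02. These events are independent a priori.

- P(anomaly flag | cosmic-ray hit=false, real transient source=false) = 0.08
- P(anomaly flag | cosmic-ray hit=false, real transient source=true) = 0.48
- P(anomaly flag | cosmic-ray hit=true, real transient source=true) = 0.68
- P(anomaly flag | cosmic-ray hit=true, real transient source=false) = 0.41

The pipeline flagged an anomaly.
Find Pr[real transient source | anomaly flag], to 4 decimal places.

Pr[real transient source | anomaly flag] ≈ 0.0543

Sum P(anomaly flag|·) weighted by the priors over the 4 (cosmic-ray hit, real transient source) configurations:
  P(anomaly flag) = 0.08·0.65·0.98 + 0.48·0.65·0.02 + 0.41·0.35·0.98 + 0.68·0.35·0.02
        = 0.050960 + 0.006240 + 0.140630 + 0.004760 = 0.202590
The terms with real transient source present sum to 0.011000, so
  P(real transient source | anomaly flag) = 0.011000 / 0.202590 ≈ 0.0543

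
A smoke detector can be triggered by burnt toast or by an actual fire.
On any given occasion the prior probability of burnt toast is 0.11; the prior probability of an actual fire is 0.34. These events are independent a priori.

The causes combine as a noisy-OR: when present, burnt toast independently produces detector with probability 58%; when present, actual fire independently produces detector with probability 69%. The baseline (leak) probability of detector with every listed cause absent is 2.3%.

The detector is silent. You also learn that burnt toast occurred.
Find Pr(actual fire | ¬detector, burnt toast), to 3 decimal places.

Pr(actual fire | ¬detector, burnt toast) ≈ 0.138

Under noisy-OR, P(detector | causes) = 1 − (1−0.023)·∏(1−qᵢ) over the active causes.
Numerator (weight on configurations with actual fire): 0.127205*0.34 = 0.043250
Normalizer over all consistent configurations: 0.41034*0.66 + 0.127205*0.34 = 0.314074
P(actual fire | ¬detector, burnt toast) = 0.043250/0.314074 ≈ 0.138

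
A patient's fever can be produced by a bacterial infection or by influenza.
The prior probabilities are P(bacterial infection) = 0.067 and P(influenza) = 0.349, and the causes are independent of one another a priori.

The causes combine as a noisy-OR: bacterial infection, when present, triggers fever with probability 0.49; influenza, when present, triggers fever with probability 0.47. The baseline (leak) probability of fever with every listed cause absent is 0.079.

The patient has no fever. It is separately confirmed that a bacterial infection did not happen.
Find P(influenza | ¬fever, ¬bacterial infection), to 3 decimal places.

Under noisy-OR, P(fever | causes) = 1 − (1−0.079)·∏(1−qᵢ) over the active causes.
Weight on influenza=true, given the evidence: 0.48813·0.349 = 0.170357
Normalizer over all consistent configurations: 0.921·0.651 + 0.48813·0.349 = 0.769928
P(influenza | ¬fever, ¬bacterial infection) = 0.170357/0.769928 ≈ 0.221

P(influenza | ¬fever, ¬bacterial infection) ≈ 0.221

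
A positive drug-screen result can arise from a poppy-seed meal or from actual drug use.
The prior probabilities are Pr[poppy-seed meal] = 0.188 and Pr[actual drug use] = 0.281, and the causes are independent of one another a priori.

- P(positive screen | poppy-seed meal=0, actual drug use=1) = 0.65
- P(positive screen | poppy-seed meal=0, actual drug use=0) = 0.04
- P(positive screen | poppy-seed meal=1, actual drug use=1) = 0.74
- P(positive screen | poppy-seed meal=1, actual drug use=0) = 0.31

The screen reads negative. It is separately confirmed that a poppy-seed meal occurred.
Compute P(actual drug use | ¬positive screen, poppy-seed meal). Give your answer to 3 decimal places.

P(actual drug use | ¬positive screen, poppy-seed meal) ≈ 0.128

P(¬positive screen | poppy-seed meal) = 0.69×0.719 + 0.26×0.281 = 0.496110 + 0.073060 = 0.569170
Of this, 0.073060 comes from 0.26×0.281 (the actual drug use=true cases).
Hence the posterior is 0.073060/0.569170 ≈ 0.128.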